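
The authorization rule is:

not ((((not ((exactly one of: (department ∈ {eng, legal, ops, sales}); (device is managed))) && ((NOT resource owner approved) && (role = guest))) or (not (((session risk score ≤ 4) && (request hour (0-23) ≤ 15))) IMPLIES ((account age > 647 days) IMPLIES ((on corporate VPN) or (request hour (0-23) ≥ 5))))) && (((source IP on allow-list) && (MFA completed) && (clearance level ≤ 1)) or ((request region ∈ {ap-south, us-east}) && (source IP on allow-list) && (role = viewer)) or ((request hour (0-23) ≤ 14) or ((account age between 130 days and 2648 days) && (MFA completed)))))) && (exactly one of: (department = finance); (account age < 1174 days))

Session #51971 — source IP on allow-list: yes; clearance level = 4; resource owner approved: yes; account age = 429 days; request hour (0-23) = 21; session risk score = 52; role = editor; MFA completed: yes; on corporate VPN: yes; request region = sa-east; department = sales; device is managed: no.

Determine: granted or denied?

Atomic conditions:
  department ∈ {eng, legal, ops, sales}: sales is in the set → true
  device is managed: no → false
  NOT resource owner approved: yes → false
  role = guest: editor == guest is false
  session risk score ≤ 4: 52 ≤ 4 is false
  request hour (0-23) ≤ 15: 21 ≤ 15 is false
  account age > 647 days: 429 > 647 is false
  on corporate VPN: yes → true
  request hour (0-23) ≥ 5: 21 ≥ 5 is true
  source IP on allow-list: yes → true
  MFA completed: yes → true
  clearance level ≤ 1: 4 ≤ 1 is false
  request region ∈ {ap-south, us-east}: sa-east is not in the set → false
  role = viewer: editor == viewer is false
  request hour (0-23) ≤ 14: 21 ≤ 14 is false
  account age between 130 days and 2648 days: 429 in [130, 2648] is true
  department = finance: sales == finance is false
  account age < 1174 days: 429 < 1174 is true
Combine:
[1.1.1.1.1.1] exactly-one(true, false) = true
[1.1.1.1.1] NOT true = false
[1.1.1.1.2] false AND false = false
[1.1.1.1] false AND false = false
[1.1.1.2.1.1] false AND false = false
[1.1.1.2.1] NOT false = true
[1.1.1.2.2.2] true OR true = true
[1.1.1.2.2] false → true (antecedent false ⇒ implication holds) = true
[1.1.1.2] true → true = true
[1.1.1] false OR true = true
[1.1.2.1] true AND true AND false = false
[1.1.2.2] false AND true AND false = false
[1.1.2.3.2] true AND true = true
[1.1.2.3] false OR true = true
[1.1.2] false OR false OR true = true
[1.1] true AND true = true
[1] NOT true = false
[2] exactly-one(false, true) = true
[root] false AND true = false
Overall: false → denied

Denied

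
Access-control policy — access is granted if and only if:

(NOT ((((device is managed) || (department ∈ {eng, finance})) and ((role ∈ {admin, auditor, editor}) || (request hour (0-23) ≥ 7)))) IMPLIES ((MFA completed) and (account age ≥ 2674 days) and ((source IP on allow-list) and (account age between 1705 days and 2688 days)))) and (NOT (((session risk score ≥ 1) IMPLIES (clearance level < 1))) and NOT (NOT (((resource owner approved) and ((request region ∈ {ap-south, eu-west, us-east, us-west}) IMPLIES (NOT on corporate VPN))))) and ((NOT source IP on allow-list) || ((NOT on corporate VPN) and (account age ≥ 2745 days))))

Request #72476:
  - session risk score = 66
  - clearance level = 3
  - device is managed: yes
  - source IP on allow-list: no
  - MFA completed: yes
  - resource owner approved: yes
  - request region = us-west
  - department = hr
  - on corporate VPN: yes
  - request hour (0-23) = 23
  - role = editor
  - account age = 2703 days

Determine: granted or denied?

Denied

Atomic conditions:
  device is managed: yes → true
  department ∈ {eng, finance}: hr is not in the set → false
  role ∈ {admin, auditor, editor}: editor is in the set → true
  request hour (0-23) ≥ 7: 23 ≥ 7 is true
  MFA completed: yes → true
  account age ≥ 2674 days: 2703 ≥ 2674 is true
  source IP on allow-list: no → false
  account age between 1705 days and 2688 days: 2703 in [1705, 2688] is false
  session risk score ≥ 1: 66 ≥ 1 is true
  clearance level < 1: 3 < 1 is false
  resource owner approved: yes → true
  request region ∈ {ap-south, eu-west, us-east, us-west}: us-west is in the set → true
  NOT on corporate VPN: yes → false
  NOT source IP on allow-list: no → true
  account age ≥ 2745 days: 2703 ≥ 2745 is false
Combine:
[1.1.1.1] true OR false = true
[1.1.1.2] true OR true = true
[1.1.1] true AND true = true
[1.1] NOT true = false
[1.2.3] false AND false = false
[1.2] true AND true AND false = false
[1] false → false (antecedent false ⇒ implication holds) = true
[2.1.1] true → false = false
[2.1] NOT false = true
[2.2.1.1.2] true → false = false
[2.2.1.1] true AND false = false
[2.2.1] NOT false = true
[2.2] NOT true = false
[2.3.2] false AND false = false
[2.3] true OR false = true
[2] true AND false AND true = false
[root] true AND false = false
Overall: false → denied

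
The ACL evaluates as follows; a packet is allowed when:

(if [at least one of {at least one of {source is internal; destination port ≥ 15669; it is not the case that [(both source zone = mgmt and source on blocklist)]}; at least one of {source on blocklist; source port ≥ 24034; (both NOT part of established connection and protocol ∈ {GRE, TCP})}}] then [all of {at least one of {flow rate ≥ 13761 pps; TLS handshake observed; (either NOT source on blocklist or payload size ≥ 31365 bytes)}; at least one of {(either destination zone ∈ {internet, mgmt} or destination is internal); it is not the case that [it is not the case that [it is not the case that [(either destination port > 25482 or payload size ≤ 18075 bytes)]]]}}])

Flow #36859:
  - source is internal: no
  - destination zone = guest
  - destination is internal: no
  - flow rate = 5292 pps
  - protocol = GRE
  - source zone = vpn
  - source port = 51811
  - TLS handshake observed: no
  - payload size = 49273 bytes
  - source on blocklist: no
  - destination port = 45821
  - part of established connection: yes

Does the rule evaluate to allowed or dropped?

Atomic conditions:
  source is internal: no → false
  destination port ≥ 15669: 45821 ≥ 15669 is true
  source zone = mgmt: vpn == mgmt is false
  source on blocklist: no → false
  source port ≥ 24034: 51811 ≥ 24034 is true
  NOT part of established connection: yes → false
  protocol ∈ {GRE, TCP}: GRE is in the set → true
  flow rate ≥ 13761 pps: 5292 ≥ 13761 is false
  TLS handshake observed: no → false
  NOT source on blocklist: no → true
  payload size ≥ 31365 bytes: 49273 ≥ 31365 is true
  destination zone ∈ {internet, mgmt}: guest is not in the set → false
  destination is internal: no → false
  destination port > 25482: 45821 > 25482 is true
  payload size ≤ 18075 bytes: 49273 ≤ 18075 is false
Combine:
[1.1.3.1] false AND false = false
[1.1.3] NOT false = true
[1.1] false OR true OR true = true
[1.2.3] false AND true = false
[1.2] false OR true OR false = true
[1] true OR true = true
[2.1.3] true OR true = true
[2.1] false OR false OR true = true
[2.2.1] false OR false = false
[2.2.2.1.1.1] true OR false = true
[2.2.2.1.1] NOT true = false
[2.2.2.1] NOT false = true
[2.2.2] NOT true = false
[2.2] false OR false = false
[2] true AND false = false
[root] true → false = false
Overall: false → dropped

Dropped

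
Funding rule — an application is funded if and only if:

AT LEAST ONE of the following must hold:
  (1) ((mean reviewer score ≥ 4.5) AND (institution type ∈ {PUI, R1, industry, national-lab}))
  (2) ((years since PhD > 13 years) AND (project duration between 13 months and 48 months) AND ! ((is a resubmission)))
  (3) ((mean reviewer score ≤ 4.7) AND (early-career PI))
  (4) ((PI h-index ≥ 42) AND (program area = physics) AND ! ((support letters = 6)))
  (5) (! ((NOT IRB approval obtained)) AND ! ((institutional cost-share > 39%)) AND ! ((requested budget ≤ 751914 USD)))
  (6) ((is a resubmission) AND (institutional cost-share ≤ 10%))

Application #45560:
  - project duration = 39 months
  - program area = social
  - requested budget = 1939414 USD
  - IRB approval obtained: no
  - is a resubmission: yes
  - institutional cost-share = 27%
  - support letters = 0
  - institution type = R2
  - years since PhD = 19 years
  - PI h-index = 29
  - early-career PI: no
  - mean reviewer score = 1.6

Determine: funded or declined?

Atomic conditions:
  mean reviewer score ≥ 4.5: 1.6 ≥ 4.5 is false
  institution type ∈ {PUI, R1, industry, national-lab}: R2 is not in the set → false
  years since PhD > 13 years: 19 > 13 is true
  project duration between 13 months and 48 months: 39 in [13, 48] is true
  is a resubmission: yes → true
  mean reviewer score ≤ 4.7: 1.6 ≤ 4.7 is true
  early-career PI: no → false
  PI h-index ≥ 42: 29 ≥ 42 is false
  program area = physics: social == physics is false
  support letters = 6: 0 == 6 is false
  NOT IRB approval obtained: no → true
  institutional cost-share > 39%: 27 > 39 is false
  requested budget ≤ 751914 USD: 1939414 ≤ 751914 is false
  institutional cost-share ≤ 10%: 27 ≤ 10 is false
Combine:
[1] false AND false = false
[2.3] NOT true = false
[2] true AND true AND false = false
[3] true AND false = false
[4.3] NOT false = true
[4] false AND false AND true = false
[5.1] NOT true = false
[5.2] NOT false = true
[5.3] NOT false = true
[5] false AND true AND true = false
[6] true AND false = false
[root] false OR false OR false OR false OR false OR false = false
Overall: false → declined

Declined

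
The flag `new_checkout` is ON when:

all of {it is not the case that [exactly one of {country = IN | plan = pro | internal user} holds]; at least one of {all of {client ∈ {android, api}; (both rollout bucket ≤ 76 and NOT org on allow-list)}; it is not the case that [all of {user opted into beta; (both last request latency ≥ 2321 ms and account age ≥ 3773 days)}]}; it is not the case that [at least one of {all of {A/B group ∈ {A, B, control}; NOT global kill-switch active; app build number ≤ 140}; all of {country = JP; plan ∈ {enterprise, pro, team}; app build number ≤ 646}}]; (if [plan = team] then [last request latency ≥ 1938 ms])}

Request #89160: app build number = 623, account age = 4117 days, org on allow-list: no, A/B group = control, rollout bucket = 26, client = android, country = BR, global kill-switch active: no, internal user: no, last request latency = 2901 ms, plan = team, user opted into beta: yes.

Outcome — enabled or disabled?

Atomic conditions:
  country = IN: BR == IN is false
  plan = pro: team == pro is false
  internal user: no → false
  client ∈ {android, api}: android is in the set → true
  rollout bucket ≤ 76: 26 ≤ 76 is true
  NOT org on allow-list: no → true
  user opted into beta: yes → true
  last request latency ≥ 2321 ms: 2901 ≥ 2321 is true
  account age ≥ 3773 days: 4117 ≥ 3773 is true
  A/B group ∈ {A, B, control}: control is in the set → true
  NOT global kill-switch active: no → true
  app build number ≤ 140: 623 ≤ 140 is false
  country = JP: BR == JP is false
  plan ∈ {enterprise, pro, team}: team is in the set → true
  app build number ≤ 646: 623 ≤ 646 is true
  plan = team: team == team is true
  last request latency ≥ 1938 ms: 2901 ≥ 1938 is true
Combine:
[1.1] exactly-one(false, false, false) = false
[1] NOT false = true
[2.1.2] true AND true = true
[2.1] true AND true = true
[2.2.1.2] true AND true = true
[2.2.1] true AND true = true
[2.2] NOT true = false
[2] true OR false = true
[3.1.1] true AND true AND false = false
[3.1.2] false AND true AND true = false
[3.1] false OR false = false
[3] NOT false = true
[4] true → true = true
[root] true AND true AND true AND true = true
Overall: true → enabled

Enabled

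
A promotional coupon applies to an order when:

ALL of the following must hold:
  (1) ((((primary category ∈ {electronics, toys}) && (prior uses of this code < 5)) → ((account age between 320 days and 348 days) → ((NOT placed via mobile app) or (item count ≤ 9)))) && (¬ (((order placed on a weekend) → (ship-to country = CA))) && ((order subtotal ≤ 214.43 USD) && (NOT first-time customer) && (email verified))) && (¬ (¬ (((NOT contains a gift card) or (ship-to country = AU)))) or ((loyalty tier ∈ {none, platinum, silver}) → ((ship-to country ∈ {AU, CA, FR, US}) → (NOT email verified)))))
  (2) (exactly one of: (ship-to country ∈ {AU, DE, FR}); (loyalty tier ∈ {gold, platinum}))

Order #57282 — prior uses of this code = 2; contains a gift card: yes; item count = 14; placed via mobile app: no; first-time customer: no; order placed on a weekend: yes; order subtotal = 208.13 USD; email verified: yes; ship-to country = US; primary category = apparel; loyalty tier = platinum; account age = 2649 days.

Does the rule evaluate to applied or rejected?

Rejected

Atomic conditions:
  primary category ∈ {electronics, toys}: apparel is not in the set → false
  prior uses of this code < 5: 2 < 5 is true
  account age between 320 days and 348 days: 2649 in [320, 348] is false
  NOT placed via mobile app: no → true
  item count ≤ 9: 14 ≤ 9 is false
  order placed on a weekend: yes → true
  ship-to country = CA: US == CA is false
  order subtotal ≤ 214.43 USD: 208.13 ≤ 214.43 is true
  NOT first-time customer: no → true
  email verified: yes → true
  NOT contains a gift card: yes → false
  ship-to country = AU: US == AU is false
  loyalty tier ∈ {none, platinum, silver}: platinum is in the set → true
  ship-to country ∈ {AU, CA, FR, US}: US is in the set → true
  NOT email verified: yes → false
  ship-to country ∈ {AU, DE, FR}: US is not in the set → false
  loyalty tier ∈ {gold, platinum}: platinum is in the set → true
Combine:
[1.1.1] false AND true = false
[1.1.2.2] true OR false = true
[1.1.2] false → true (antecedent false ⇒ implication holds) = true
[1.1] false → true (antecedent false ⇒ implication holds) = true
[1.2.1.1] true → false = false
[1.2.1] NOT false = true
[1.2.2] true AND true AND true = true
[1.2] true AND true = true
[1.3.1.1.1] false OR false = false
[1.3.1.1] NOT false = true
[1.3.1] NOT true = false
[1.3.2.2] true → false = false
[1.3.2] true → false = false
[1.3] false OR false = false
[1] true AND true AND false = false
[2] exactly-one(false, true) = true
[root] false AND true = false
Overall: false → rejected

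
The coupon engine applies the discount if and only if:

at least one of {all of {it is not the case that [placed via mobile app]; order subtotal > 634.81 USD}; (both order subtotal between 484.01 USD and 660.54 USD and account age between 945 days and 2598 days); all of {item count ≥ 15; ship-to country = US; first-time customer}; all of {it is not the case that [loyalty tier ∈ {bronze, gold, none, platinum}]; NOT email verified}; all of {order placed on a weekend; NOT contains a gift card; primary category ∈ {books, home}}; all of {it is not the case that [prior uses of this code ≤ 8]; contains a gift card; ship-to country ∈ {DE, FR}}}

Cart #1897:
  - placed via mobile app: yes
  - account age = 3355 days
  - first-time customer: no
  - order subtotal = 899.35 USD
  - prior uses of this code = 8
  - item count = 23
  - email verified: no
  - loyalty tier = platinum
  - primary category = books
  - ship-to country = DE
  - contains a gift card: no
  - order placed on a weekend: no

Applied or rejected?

Atomic conditions:
  placed via mobile app: yes → true
  order subtotal > 634.81 USD: 899.35 > 634.81 is true
  order subtotal between 484.01 USD and 660.54 USD: 899.35 in [484.01, 660.54] is false
  account age between 945 days and 2598 days: 3355 in [945, 2598] is false
  item count ≥ 15: 23 ≥ 15 is true
  ship-to country = US: DE == US is false
  first-time customer: no → false
  loyalty tier ∈ {bronze, gold, none, platinum}: platinum is in the set → true
  NOT email verified: no → true
  order placed on a weekend: no → false
  NOT contains a gift card: no → true
  primary category ∈ {books, home}: books is in the set → true
  prior uses of this code ≤ 8: 8 ≤ 8 is true
  contains a gift card: no → false
  ship-to country ∈ {DE, FR}: DE is in the set → true
Combine:
[1.1] NOT true = false
[1] false AND true = false
[2] false AND false = false
[3] true AND false AND false = false
[4.1] NOT true = false
[4] false AND true = false
[5] false AND true AND true = false
[6.1] NOT true = false
[6] false AND false AND true = false
[root] false OR false OR false OR false OR false OR false = false
Overall: false → rejected

Rejected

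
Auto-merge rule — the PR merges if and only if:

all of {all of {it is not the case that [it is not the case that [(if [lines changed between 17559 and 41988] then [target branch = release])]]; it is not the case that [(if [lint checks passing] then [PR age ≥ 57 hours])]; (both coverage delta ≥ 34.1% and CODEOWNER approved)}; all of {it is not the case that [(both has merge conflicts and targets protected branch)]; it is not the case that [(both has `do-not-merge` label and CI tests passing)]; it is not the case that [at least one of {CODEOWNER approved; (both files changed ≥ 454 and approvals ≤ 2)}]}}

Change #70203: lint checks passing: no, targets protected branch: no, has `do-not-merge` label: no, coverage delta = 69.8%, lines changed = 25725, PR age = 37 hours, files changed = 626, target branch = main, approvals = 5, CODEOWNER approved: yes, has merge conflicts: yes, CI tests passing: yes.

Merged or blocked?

Blocked

Atomic conditions:
  lines changed between 17559 and 41988: 25725 in [17559, 41988] is true
  target branch = release: main == release is false
  lint checks passing: no → false
  PR age ≥ 57 hours: 37 ≥ 57 is false
  coverage delta ≥ 34.1%: 69.8 ≥ 34.1 is true
  CODEOWNER approved: yes → true
  has merge conflicts: yes → true
  targets protected branch: no → false
  has `do-not-merge` label: no → false
  CI tests passing: yes → true
  files changed ≥ 454: 626 ≥ 454 is true
  approvals ≤ 2: 5 ≤ 2 is false
Combine:
[1.1.1.1] true → false = false
[1.1.1] NOT false = true
[1.1] NOT true = false
[1.2.1] false → false (antecedent false ⇒ implication holds) = true
[1.2] NOT true = false
[1.3] true AND true = true
[1] false AND false AND true = false
[2.1.1] true AND false = false
[2.1] NOT false = true
[2.2.1] false AND true = false
[2.2] NOT false = true
[2.3.1.2] true AND false = false
[2.3.1] true OR false = true
[2.3] NOT true = false
[2] true AND true AND false = false
[root] false AND false = false
Overall: false → blocked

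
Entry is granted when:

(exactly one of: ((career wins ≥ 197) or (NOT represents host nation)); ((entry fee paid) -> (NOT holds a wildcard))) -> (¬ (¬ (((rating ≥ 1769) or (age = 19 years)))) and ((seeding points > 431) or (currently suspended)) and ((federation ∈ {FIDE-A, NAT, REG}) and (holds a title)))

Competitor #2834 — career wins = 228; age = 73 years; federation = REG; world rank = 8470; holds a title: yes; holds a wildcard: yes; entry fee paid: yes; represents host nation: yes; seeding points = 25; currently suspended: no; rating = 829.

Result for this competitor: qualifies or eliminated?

Atomic conditions:
  career wins ≥ 197: 228 ≥ 197 is true
  NOT represents host nation: yes → false
  entry fee paid: yes → true
  NOT holds a wildcard: yes → false
  rating ≥ 1769: 829 ≥ 1769 is false
  age = 19 years: 73 == 19 is false
  seeding points > 431: 25 > 431 is false
  currently suspended: no → false
  federation ∈ {FIDE-A, NAT, REG}: REG is in the set → true
  holds a title: yes → true
Combine:
[1.1] true OR false = true
[1.2] true → false = false
[1] exactly-one(true, false) = true
[2.1.1.1] false OR false = false
[2.1.1] NOT false = true
[2.1] NOT true = false
[2.2] false OR false = false
[2.3] true AND true = true
[2] false AND false AND true = false
[root] true → false = false
Overall: false → eliminated

Eliminated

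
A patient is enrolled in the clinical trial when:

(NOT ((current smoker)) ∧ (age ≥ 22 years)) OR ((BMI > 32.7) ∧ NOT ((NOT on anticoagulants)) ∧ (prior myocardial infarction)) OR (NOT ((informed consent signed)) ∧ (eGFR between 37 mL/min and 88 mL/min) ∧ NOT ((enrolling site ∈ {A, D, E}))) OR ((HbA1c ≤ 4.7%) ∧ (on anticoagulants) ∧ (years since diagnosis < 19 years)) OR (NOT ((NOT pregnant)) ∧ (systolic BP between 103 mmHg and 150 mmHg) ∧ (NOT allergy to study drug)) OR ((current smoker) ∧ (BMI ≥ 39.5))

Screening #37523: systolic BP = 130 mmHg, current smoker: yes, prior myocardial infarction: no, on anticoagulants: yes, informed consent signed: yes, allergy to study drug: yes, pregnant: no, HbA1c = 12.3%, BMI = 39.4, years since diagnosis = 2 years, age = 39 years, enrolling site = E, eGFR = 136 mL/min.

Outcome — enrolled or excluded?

Excluded

Atomic conditions:
  current smoker: yes → true
  age ≥ 22 years: 39 ≥ 22 is true
  BMI > 32.7: 39.4 > 32.7 is true
  NOT on anticoagulants: yes → false
  prior myocardial infarction: no → false
  informed consent signed: yes → true
  eGFR between 37 mL/min and 88 mL/min: 136 in [37, 88] is false
  enrolling site ∈ {A, D, E}: E is in the set → true
  HbA1c ≤ 4.7%: 12.3 ≤ 4.7 is false
  on anticoagulants: yes → true
  years since diagnosis < 19 years: 2 < 19 is true
  NOT pregnant: no → true
  systolic BP between 103 mmHg and 150 mmHg: 130 in [103, 150] is true
  NOT allergy to study drug: yes → false
  BMI ≥ 39.5: 39.4 ≥ 39.5 is false
Combine:
[1.1] NOT true = false
[1] false AND true = false
[2.2] NOT false = true
[2] true AND true AND false = false
[3.1] NOT true = false
[3.3] NOT true = false
[3] false AND false AND false = false
[4] false AND true AND true = false
[5.1] NOT true = false
[5] false AND true AND false = false
[6] true AND false = false
[root] false OR false OR false OR false OR false OR false = false
Overall: false → excluded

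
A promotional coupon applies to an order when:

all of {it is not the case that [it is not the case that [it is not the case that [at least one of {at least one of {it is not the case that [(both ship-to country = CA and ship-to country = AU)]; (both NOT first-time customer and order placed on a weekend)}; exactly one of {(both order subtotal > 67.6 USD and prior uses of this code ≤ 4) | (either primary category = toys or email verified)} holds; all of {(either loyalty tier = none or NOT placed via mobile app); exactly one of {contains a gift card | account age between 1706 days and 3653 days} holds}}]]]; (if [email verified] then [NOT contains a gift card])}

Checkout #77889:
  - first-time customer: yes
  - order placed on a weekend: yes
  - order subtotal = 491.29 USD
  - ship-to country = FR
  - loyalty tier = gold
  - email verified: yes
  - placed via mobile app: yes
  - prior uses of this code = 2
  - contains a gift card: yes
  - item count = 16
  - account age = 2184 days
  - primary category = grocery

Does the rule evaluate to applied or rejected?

Atomic conditions:
  ship-to country = CA: FR == CA is false
  ship-to country = AU: FR == AU is false
  NOT first-time customer: yes → false
  order placed on a weekend: yes → true
  order subtotal > 67.6 USD: 491.29 > 67.6 is true
  prior uses of this code ≤ 4: 2 ≤ 4 is true
  primary category = toys: grocery == toys is false
  email verified: yes → true
  loyalty tier = none: gold == none is false
  NOT placed via mobile app: yes → false
  contains a gift card: yes → true
  account age between 1706 days and 3653 days: 2184 in [1706, 3653] is true
  NOT contains a gift card: yes → false
Combine:
[1.1.1.1.1.1.1] false AND false = false
[1.1.1.1.1.1] NOT false = true
[1.1.1.1.1.2] false AND true = false
[1.1.1.1.1] true OR false = true
[1.1.1.1.2.1] true AND true = true
[1.1.1.1.2.2] false OR true = true
[1.1.1.1.2] exactly-one(true, true) = false
[1.1.1.1.3.1] false OR false = false
[1.1.1.1.3.2] exactly-one(true, true) = false
[1.1.1.1.3] false AND false = false
[1.1.1.1] true OR false OR false = true
[1.1.1] NOT true = false
[1.1] NOT false = true
[1] NOT true = false
[2] true → false = false
[root] false AND false = false
Overall: false → rejected

Rejected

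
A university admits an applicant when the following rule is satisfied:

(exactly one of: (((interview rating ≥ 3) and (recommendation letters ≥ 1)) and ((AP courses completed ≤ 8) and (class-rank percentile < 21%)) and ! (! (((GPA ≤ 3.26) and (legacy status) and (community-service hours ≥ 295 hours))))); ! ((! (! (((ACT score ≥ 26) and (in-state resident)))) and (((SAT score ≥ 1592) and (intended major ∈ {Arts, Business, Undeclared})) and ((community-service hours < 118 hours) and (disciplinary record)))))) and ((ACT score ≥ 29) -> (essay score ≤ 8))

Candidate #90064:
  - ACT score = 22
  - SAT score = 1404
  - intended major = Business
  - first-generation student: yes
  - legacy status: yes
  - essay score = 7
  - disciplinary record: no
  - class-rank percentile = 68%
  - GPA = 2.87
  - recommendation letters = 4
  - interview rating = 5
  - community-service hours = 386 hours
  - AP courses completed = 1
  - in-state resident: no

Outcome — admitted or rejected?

Atomic conditions:
  interview rating ≥ 3: 5 ≥ 3 is true
  recommendation letters ≥ 1: 4 ≥ 1 is true
  AP courses completed ≤ 8: 1 ≤ 8 is true
  class-rank percentile < 21%: 68 < 21 is false
  GPA ≤ 3.26: 2.87 ≤ 3.26 is true
  legacy status: yes → true
  community-service hours ≥ 295 hours: 386 ≥ 295 is true
  ACT score ≥ 26: 22 ≥ 26 is false
  in-state resident: no → false
  SAT score ≥ 1592: 1404 ≥ 1592 is false
  intended major ∈ {Arts, Business, Undeclared}: Business is in the set → true
  community-service hours < 118 hours: 386 < 118 is false
  disciplinary record: no → false
  ACT score ≥ 29: 22 ≥ 29 is false
  essay score ≤ 8: 7 ≤ 8 is true
Combine:
[1.1.1] true AND true = true
[1.1.2] true AND false = false
[1.1.3.1.1] true AND true AND true = true
[1.1.3.1] NOT true = false
[1.1.3] NOT false = true
[1.1] true AND false AND true = false
[1.2.1.1.1.1] false AND false = false
[1.2.1.1.1] NOT false = true
[1.2.1.1] NOT true = false
[1.2.1.2.1] false AND true = false
[1.2.1.2.2] false AND false = false
[1.2.1.2] false AND false = false
[1.2.1] false AND false = false
[1.2] NOT false = true
[1] exactly-one(false, true) = true
[2] false → true (antecedent false ⇒ implication holds) = true
[root] true AND true = true
Overall: true → admitted

Admitted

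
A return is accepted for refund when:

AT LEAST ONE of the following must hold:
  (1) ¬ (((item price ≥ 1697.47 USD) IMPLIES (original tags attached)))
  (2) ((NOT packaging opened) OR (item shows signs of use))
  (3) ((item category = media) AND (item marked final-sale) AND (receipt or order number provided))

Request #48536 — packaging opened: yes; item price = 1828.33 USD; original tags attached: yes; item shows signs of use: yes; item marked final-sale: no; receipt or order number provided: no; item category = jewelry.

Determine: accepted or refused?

Atomic conditions:
  item price ≥ 1697.47 USD: 1828.33 ≥ 1697.47 is true
  original tags attached: yes → true
  NOT packaging opened: yes → false
  item shows signs of use: yes → true
  item category = media: jewelry == media is false
  item marked final-sale: no → false
  receipt or order number provided: no → false
Combine:
[1.1] true → true = true
[1] NOT true = false
[2] false OR true = true
[3] false AND false AND false = false
[root] false OR true OR false = true
Overall: true → accepted

Accepted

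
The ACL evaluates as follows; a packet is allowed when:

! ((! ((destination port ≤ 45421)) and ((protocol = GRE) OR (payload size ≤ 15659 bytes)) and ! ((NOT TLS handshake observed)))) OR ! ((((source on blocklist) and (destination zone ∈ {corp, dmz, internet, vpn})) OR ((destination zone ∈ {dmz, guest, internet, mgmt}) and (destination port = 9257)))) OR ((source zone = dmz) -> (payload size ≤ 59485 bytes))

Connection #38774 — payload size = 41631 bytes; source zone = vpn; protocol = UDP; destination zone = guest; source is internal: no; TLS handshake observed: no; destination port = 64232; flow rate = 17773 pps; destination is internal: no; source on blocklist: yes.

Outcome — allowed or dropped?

Allowed

Atomic conditions:
  destination port ≤ 45421: 64232 ≤ 45421 is false
  protocol = GRE: UDP == GRE is false
  payload size ≤ 15659 bytes: 41631 ≤ 15659 is false
  NOT TLS handshake observed: no → true
  source on blocklist: yes → true
  destination zone ∈ {corp, dmz, internet, vpn}: guest is not in the set → false
  destination zone ∈ {dmz, guest, internet, mgmt}: guest is in the set → true
  destination port = 9257: 64232 == 9257 is false
  source zone = dmz: vpn == dmz is false
  payload size ≤ 59485 bytes: 41631 ≤ 59485 is true
Combine:
[1.1.1] NOT false = true
[1.1.2] false OR false = false
[1.1.3] NOT true = false
[1.1] true AND false AND false = false
[1] NOT false = true
[2.1.1] true AND false = false
[2.1.2] true AND false = false
[2.1] false OR false = false
[2] NOT false = true
[3] false → true (antecedent false ⇒ implication holds) = true
[root] true OR true OR true = true
Overall: true → allowed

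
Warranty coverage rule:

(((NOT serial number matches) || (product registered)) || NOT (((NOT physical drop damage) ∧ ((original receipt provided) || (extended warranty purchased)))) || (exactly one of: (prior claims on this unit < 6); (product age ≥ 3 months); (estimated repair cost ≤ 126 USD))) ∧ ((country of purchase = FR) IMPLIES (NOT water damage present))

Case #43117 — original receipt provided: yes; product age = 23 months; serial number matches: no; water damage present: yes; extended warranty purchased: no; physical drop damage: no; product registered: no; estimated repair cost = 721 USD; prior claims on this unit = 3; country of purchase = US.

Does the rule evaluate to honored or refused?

Atomic conditions:
  NOT serial number matches: no → true
  product registered: no → false
  NOT physical drop damage: no → true
  original receipt provided: yes → true
  extended warranty purchased: no → false
  prior claims on this unit < 6: 3 < 6 is true
  product age ≥ 3 months: 23 ≥ 3 is true
  estimated repair cost ≤ 126 USD: 721 ≤ 126 is false
  country of purchase = FR: US == FR is false
  NOT water damage present: yes → false
Combine:
[1.1] true OR false = true
[1.2.1.2] true OR false = true
[1.2.1] true AND true = true
[1.2] NOT true = false
[1.3] exactly-one(true, true, false) = false
[1] true OR false OR false = true
[2] false → false (antecedent false ⇒ implication holds) = true
[root] true AND true = true
Overall: true → honored

Honored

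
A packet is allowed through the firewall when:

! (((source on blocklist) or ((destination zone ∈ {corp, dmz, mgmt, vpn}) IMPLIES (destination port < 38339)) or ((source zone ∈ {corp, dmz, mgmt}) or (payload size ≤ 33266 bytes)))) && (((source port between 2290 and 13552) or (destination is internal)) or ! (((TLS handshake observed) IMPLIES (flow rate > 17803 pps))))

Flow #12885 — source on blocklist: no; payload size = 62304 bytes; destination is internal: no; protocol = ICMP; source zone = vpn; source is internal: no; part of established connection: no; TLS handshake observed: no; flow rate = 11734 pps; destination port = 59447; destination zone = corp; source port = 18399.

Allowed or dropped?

Dropped

Atomic conditions:
  source on blocklist: no → false
  destination zone ∈ {corp, dmz, mgmt, vpn}: corp is in the set → true
  destination port < 38339: 59447 < 38339 is false
  source zone ∈ {corp, dmz, mgmt}: vpn is not in the set → false
  payload size ≤ 33266 bytes: 62304 ≤ 33266 is false
  source port between 2290 and 13552: 18399 in [2290, 13552] is false
  destination is internal: no → false
  TLS handshake observed: no → false
  flow rate > 17803 pps: 11734 > 17803 is false
Combine:
[1.1.2] true → false = false
[1.1.3] false OR false = false
[1.1] false OR false OR false = false
[1] NOT false = true
[2.1] false OR false = false
[2.2.1] false → false (antecedent false ⇒ implication holds) = true
[2.2] NOT true = false
[2] false OR false = false
[root] true AND false = false
Overall: false → dropped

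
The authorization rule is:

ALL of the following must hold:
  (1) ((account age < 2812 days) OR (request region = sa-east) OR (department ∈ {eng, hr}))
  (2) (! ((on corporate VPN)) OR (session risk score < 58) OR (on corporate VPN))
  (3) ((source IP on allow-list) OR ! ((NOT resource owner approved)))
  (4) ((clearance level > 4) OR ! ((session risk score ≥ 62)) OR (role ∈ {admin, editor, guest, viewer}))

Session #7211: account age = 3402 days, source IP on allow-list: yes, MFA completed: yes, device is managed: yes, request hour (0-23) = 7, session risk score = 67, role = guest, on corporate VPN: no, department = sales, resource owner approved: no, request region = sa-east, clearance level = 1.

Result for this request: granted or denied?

Granted

Atomic conditions:
  account age < 2812 days: 3402 < 2812 is false
  request region = sa-east: sa-east == sa-east is true
  department ∈ {eng, hr}: sales is not in the set → false
  on corporate VPN: no → false
  session risk score < 58: 67 < 58 is false
  source IP on allow-list: yes → true
  NOT resource owner approved: no → true
  clearance level > 4: 1 > 4 is false
  session risk score ≥ 62: 67 ≥ 62 is true
  role ∈ {admin, editor, guest, viewer}: guest is in the set → true
Combine:
[1] false OR true OR false = true
[2.1] NOT false = true
[2] true OR false OR false = true
[3.2] NOT true = false
[3] true OR false = true
[4.2] NOT true = false
[4] false OR false OR true = true
[root] true AND true AND true AND true = true
Overall: true → granted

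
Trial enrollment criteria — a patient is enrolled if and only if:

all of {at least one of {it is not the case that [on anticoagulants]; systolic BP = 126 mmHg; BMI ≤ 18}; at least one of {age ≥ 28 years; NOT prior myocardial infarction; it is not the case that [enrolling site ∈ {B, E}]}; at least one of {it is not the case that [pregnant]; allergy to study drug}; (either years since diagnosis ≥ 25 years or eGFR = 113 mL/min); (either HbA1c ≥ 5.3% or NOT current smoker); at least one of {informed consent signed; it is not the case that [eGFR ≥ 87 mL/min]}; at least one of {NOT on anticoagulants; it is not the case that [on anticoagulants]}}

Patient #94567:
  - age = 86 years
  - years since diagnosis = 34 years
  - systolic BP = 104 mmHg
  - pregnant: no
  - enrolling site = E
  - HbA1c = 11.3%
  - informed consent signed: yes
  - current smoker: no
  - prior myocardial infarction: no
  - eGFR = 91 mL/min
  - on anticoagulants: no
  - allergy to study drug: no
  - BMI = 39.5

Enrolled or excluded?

Enrolled

Atomic conditions:
  on anticoagulants: no → false
  systolic BP = 126 mmHg: 104 == 126 is false
  BMI ≤ 18: 39.5 ≤ 18 is false
  age ≥ 28 years: 86 ≥ 28 is true
  NOT prior myocardial infarction: no → true
  enrolling site ∈ {B, E}: E is in the set → true
  pregnant: no → false
  allergy to study drug: no → false
  years since diagnosis ≥ 25 years: 34 ≥ 25 is true
  eGFR = 113 mL/min: 91 == 113 is false
  HbA1c ≥ 5.3%: 11.3 ≥ 5.3 is true
  NOT current smoker: no → true
  informed consent signed: yes → true
  eGFR ≥ 87 mL/min: 91 ≥ 87 is true
  NOT on anticoagulants: no → true
Combine:
[1.1] NOT false = true
[1] true OR false OR false = true
[2.3] NOT true = false
[2] true OR true OR false = true
[3.1] NOT false = true
[3] true OR false = true
[4] true OR false = true
[5] true OR true = true
[6.2] NOT true = false
[6] true OR false = true
[7.2] NOT false = true
[7] true OR true = true
[root] true AND true AND true AND true AND true AND true AND true = true
Overall: true → enrolled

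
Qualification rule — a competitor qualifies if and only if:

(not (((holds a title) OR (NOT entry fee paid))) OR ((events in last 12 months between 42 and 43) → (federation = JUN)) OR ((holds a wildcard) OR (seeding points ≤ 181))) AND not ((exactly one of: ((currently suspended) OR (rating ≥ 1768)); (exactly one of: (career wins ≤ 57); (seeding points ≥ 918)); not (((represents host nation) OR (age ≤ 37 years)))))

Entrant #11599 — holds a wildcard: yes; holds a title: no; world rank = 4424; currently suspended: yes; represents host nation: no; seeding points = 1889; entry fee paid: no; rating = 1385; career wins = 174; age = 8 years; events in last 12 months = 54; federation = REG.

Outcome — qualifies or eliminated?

Atomic conditions:
  holds a title: no → false
  NOT entry fee paid: no → true
  events in last 12 months between 42 and 43: 54 in [42, 43] is false
  federation = JUN: REG == JUN is false
  holds a wildcard: yes → true
  seeding points ≤ 181: 1889 ≤ 181 is false
  currently suspended: yes → true
  rating ≥ 1768: 1385 ≥ 1768 is false
  career wins ≤ 57: 174 ≤ 57 is false
  seeding points ≥ 918: 1889 ≥ 918 is true
  represents host nation: no → false
  age ≤ 37 years: 8 ≤ 37 is true
Combine:
[1.1.1] false OR true = true
[1.1] NOT true = false
[1.2] false → false (antecedent false ⇒ implication holds) = true
[1.3] true OR false = true
[1] false OR true OR true = true
[2.1.1] true OR false = true
[2.1.2] exactly-one(false, true) = true
[2.1.3.1] false OR true = true
[2.1.3] NOT true = false
[2.1] exactly-one(true, true, false) = false
[2] NOT false = true
[root] true AND true = true
Overall: true → qualifies

Qualifies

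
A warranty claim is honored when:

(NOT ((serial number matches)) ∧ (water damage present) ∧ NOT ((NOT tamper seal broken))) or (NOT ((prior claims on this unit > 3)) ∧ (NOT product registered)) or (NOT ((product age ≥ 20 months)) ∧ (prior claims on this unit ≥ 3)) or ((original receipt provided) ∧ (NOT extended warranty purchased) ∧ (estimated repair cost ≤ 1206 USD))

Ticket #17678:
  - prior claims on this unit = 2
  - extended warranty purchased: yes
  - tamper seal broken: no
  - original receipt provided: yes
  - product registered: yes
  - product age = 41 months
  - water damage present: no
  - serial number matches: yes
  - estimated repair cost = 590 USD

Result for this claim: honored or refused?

Atomic conditions:
  serial number matches: yes → true
  water damage present: no → false
  NOT tamper seal broken: no → true
  prior claims on this unit > 3: 2 > 3 is false
  NOT product registered: yes → false
  product age ≥ 20 months: 41 ≥ 20 is true
  prior claims on this unit ≥ 3: 2 ≥ 3 is false
  original receipt provided: yes → true
  NOT extended warranty purchased: yes → false
  estimated repair cost ≤ 1206 USD: 590 ≤ 1206 is true
Combine:
[1.1] NOT true = false
[1.3] NOT true = false
[1] false AND false AND false = false
[2.1] NOT false = true
[2] true AND false = false
[3.1] NOT true = false
[3] false AND false = false
[4] true AND false AND true = false
[root] false OR false OR false OR false = false
Overall: false → refused

Refused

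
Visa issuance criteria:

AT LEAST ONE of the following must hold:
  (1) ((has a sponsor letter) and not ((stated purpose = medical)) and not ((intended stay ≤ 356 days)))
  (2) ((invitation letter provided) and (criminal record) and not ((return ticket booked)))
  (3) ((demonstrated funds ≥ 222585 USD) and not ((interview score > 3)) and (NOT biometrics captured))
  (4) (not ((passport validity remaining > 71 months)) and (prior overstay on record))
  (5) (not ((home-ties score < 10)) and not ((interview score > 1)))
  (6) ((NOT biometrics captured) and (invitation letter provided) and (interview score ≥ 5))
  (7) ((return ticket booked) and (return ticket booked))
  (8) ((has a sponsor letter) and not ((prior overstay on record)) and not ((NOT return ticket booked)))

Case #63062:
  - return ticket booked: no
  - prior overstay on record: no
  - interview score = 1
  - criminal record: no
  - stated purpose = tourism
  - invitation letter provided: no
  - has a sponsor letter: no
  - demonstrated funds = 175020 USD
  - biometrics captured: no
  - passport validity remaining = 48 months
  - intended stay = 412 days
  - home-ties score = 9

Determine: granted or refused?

Atomic conditions:
  has a sponsor letter: no → false
  stated purpose = medical: tourism == medical is false
  intended stay ≤ 356 days: 412 ≤ 356 is false
  invitation letter provided: no → false
  criminal record: no → false
  return ticket booked: no → false
  demonstrated funds ≥ 222585 USD: 175020 ≥ 222585 is false
  interview score > 3: 1 > 3 is false
  NOT biometrics captured: no → true
  passport validity remaining > 71 months: 48 > 71 is false
  prior overstay on record: no → false
  home-ties score < 10: 9 < 10 is true
  interview score > 1: 1 > 1 is false
  interview score ≥ 5: 1 ≥ 5 is false
  NOT return ticket booked: no → true
Combine:
[1.2] NOT false = true
[1.3] NOT false = true
[1] false AND true AND true = false
[2.3] NOT false = true
[2] false AND false AND true = false
[3.2] NOT false = true
[3] false AND true AND true = false
[4.1] NOT false = true
[4] true AND false = false
[5.1] NOT true = false
[5.2] NOT false = true
[5] false AND true = false
[6] true AND false AND false = false
[7] false AND false = false
[8.2] NOT false = true
[8.3] NOT true = false
[8] false AND true AND false = false
[root] false OR false OR false OR false OR false OR false OR false OR false = false
Overall: false → refused

Refused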